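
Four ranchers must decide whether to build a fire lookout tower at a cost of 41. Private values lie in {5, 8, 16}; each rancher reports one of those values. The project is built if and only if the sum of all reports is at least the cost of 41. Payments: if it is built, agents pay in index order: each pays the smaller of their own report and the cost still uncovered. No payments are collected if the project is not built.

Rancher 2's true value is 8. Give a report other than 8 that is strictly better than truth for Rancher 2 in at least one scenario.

Suppose Rancher 1 reports 5, Rancher 3 reports 16 and Rancher 4 reports 16.
Report 8: project built, pays 8, utility 8 - 8 = 0.
Report 5: project built, pays 5, utility 8 - 5 = 3.
So reporting 5 beats truth here (3 > 0).

5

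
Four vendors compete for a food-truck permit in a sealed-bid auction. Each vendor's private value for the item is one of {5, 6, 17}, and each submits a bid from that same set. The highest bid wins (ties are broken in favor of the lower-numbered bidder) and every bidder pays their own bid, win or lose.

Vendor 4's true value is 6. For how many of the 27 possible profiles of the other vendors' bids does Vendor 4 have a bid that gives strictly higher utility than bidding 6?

26

Others bid (5, 5, 6): truth gives -6; bid 5 gives -5 > -6. Violating.
Others bid (5, 5, 17): truth gives -6; bid 5 gives -5 > -6. Violating.
Others bid (5, 6, 5): truth gives -6; bid 5 gives -5 > -6. Violating.
Others bid (5, 6, 6): truth gives -6; bid 5 gives -5 > -6. Violating.
Others bid (5, 5, 5): truth gives 0; no alternative beats it.
(Checking all 27 profiles: 26 have a profitable deviation, 1 does not.)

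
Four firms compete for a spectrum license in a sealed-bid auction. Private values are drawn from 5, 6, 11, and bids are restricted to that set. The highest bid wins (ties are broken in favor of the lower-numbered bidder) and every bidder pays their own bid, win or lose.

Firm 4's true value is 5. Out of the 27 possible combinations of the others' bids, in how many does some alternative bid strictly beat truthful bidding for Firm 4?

Others bid (5, 5, 5): truth gives -5; bid 6 gives -1 > -5. Violating.
Others bid (5, 5, 6): truth gives -5; no alternative beats it.
Others bid (5, 5, 11): truth gives -5; no alternative beats it.
(Checking all 27 profiles: 1 has a profitable deviation, 26 do not.)

1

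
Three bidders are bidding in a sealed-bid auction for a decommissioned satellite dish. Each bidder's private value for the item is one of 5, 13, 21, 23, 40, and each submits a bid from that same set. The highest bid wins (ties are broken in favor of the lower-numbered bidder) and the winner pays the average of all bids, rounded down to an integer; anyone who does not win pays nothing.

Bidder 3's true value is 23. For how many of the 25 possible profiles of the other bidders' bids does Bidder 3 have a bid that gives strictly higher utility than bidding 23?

Others bid (5, 5): truth gives 12; bid 13 gives 16 > 12. Violating.
Others bid (5, 23): truth gives 0; bid 40 gives 1 > 0. Violating.
Others bid (13, 13): truth gives 7; bid 21 gives 8 > 7. Violating.
Others bid (23, 5): truth gives 0; bid 40 gives 1 > 0. Violating.
Others bid (5, 13): truth gives 10; no alternative beats it.
Others bid (5, 21): truth gives 7; no alternative beats it.
(Checking all 25 profiles: 4 have a profitable deviation, 21 do not.)

4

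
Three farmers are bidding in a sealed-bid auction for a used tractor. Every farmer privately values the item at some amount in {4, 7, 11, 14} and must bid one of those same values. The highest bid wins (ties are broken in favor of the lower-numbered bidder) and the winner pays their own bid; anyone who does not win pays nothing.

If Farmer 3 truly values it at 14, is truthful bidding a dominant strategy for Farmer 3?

Consider the case where Farmer 1 bids 4 and Farmer 2 bids 4.
Truthful bid 14: wins, pays 14, utility 14 - 14 = 0.
Bid 7 instead: wins, pays 7, utility 14 - 7 = 7.
Since 7 > 0, bidding 7 is strictly better here, so truthful bidding is not dominant.

No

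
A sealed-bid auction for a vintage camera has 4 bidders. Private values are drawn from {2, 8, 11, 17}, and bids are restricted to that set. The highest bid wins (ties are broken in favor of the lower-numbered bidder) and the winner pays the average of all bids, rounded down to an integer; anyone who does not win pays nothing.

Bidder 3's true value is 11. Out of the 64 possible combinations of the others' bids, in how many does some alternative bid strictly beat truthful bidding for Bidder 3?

11

Others bid (2, 2, 2): truth gives 7; bid 8 gives 8 > 7. Violating.
Others bid (2, 2, 17): truth gives 0; bid 17 gives 2 > 0. Violating.
Others bid (2, 11, 2): truth gives 0; bid 17 gives 3 > 0. Violating.
Others bid (2, 11, 8): truth gives 0; bid 17 gives 2 > 0. Violating.
Others bid (2, 2, 8): truth gives 6; no alternative beats it.
Others bid (2, 2, 11): truth gives 5; no alternative beats it.
(Checking all 64 profiles: 11 have a profitable deviation, 53 do not.)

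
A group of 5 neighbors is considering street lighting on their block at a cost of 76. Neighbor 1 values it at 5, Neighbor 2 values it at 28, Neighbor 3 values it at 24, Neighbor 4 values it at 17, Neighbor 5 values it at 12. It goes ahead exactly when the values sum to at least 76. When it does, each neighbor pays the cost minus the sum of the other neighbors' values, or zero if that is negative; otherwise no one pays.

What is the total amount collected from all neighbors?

41

Total value 86 ≥ cost 76, so it is built.
Neighbor 1: others sum to 81; max(0, 76 - 81) = 0.
Neighbor 2: others sum to 58; max(0, 76 - 58) = 18.
Neighbor 3: others sum to 62; max(0, 76 - 62) = 14.
Neighbor 4: others sum to 69; max(0, 76 - 69) = 7.
Neighbor 5: others sum to 74; max(0, 76 - 74) = 2.
Total collected = 0 + 18 + 14 + 7 + 2 = 41.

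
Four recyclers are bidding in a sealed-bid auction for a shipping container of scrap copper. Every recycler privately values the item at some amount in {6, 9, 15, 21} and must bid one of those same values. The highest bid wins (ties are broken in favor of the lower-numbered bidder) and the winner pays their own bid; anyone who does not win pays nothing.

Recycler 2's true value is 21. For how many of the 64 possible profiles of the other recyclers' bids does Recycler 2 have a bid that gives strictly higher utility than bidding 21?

Others bid (6, 6, 6): truth gives 0; bid 9 gives 12 > 0. Violating.
Others bid (6, 6, 9): truth gives 0; bid 9 gives 12 > 0. Violating.
Others bid (6, 6, 15): truth gives 0; bid 15 gives 6 > 0. Violating.
Others bid (6, 9, 6): truth gives 0; bid 9 gives 12 > 0. Violating.
Others bid (6, 6, 21): truth gives 0; no alternative beats it.
Others bid (6, 9, 21): truth gives 0; no alternative beats it.
(Checking all 64 profiles: 18 have a profitable deviation, 46 do not.)

18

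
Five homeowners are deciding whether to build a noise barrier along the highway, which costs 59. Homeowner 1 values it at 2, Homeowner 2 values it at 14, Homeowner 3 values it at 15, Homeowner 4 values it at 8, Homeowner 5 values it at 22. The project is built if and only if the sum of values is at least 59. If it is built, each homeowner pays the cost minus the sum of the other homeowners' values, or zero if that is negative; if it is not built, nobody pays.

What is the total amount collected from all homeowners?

Total value 61 ≥ cost 59, so it is built.
Homeowner 1: others sum to 59; max(0, 59 - 59) = 0.
Homeowner 2: others sum to 47; max(0, 59 - 47) = 12.
Homeowner 3: others sum to 46; max(0, 59 - 46) = 13.
Homeowner 4: others sum to 53; max(0, 59 - 53) = 6.
Homeowner 5: others sum to 39; max(0, 59 - 39) = 20.
Total collected = 0 + 12 + 13 + 6 + 20 = 51.

51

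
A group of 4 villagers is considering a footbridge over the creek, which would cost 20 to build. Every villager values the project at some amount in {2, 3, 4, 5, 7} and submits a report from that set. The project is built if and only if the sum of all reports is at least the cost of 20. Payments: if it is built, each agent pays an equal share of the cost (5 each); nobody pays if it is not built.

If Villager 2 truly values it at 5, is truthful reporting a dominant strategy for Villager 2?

Yes

Check each profile of the others' reports and compare truth against every alternative report.
Others report (2, 2, 2): truth gives 0, best alternative gives 0.
Others report (2, 2, 3): truth gives 0, best alternative gives 0.
Others report (2, 2, 4): truth gives 0, best alternative gives 0.
Others report (2, 2, 5): truth gives 0, best alternative gives 0.
Others report (2, 2, 7): truth gives 0, best alternative gives 0.
Others report (2, 3, 2): truth gives 0, best alternative gives 0.
(Remaining 119 profiles checked similarly; truth is weakly best in each.)
In every case the truthful report is at least as good as any alternative, so it is a dominant strategy.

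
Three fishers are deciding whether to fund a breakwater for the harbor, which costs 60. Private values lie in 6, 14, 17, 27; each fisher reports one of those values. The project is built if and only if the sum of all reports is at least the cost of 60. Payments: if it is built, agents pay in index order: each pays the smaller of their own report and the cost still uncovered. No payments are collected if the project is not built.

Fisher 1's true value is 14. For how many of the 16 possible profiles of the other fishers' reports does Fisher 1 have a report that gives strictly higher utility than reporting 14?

1

Others report (27, 27): truth gives 0; report 6 gives 8 > 0. Violating.
Others report (6, 6): truth gives 0; no alternative beats it.
Others report (6, 14): truth gives 0; no alternative beats it.
(Checking all 16 profiles: 1 has a profitable deviation, 15 do not.)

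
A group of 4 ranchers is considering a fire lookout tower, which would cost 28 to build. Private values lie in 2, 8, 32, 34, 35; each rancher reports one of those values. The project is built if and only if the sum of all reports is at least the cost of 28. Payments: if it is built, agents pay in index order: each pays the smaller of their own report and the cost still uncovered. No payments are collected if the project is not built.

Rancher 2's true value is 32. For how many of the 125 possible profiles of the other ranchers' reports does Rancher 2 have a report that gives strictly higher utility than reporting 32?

Others report (2, 2, 32): truth gives 6; report 2 gives 30 > 6. Violating.
Others report (2, 2, 34): truth gives 6; report 2 gives 30 > 6. Violating.
Others report (2, 2, 35): truth gives 6; report 2 gives 30 > 6. Violating.
Others report (2, 8, 32): truth gives 6; report 2 gives 30 > 6. Violating.
Others report (2, 2, 2): truth gives 6; no alternative beats it.
Others report (2, 2, 8): truth gives 6; no alternative beats it.
(Checking all 125 profiles: 43 have a profitable deviation, 82 do not.)

43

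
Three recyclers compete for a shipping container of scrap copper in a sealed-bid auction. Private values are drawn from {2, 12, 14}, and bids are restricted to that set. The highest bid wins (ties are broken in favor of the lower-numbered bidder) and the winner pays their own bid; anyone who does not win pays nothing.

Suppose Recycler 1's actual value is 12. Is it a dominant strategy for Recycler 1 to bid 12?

No

Consider the case where Recycler 2 bids 2 and Recycler 3 bids 2.
Truthful bid 12: wins, pays 12, utility 12 - 12 = 0.
Bid 2 instead: wins, pays 2, utility 12 - 2 = 10.
Since 10 > 0, bidding 2 is strictly better here, so truthful bidding is not dominant.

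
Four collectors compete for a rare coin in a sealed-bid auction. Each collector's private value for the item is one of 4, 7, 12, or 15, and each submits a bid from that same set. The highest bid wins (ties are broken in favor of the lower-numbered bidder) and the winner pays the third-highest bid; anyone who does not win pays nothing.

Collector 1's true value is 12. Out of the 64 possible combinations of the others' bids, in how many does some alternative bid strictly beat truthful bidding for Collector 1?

12

Others bid (4, 4, 15): truth gives 0; bid 15 gives 8 > 0. Violating.
Others bid (4, 7, 15): truth gives 0; bid 15 gives 5 > 0. Violating.
Others bid (4, 15, 4): truth gives 0; bid 15 gives 8 > 0. Violating.
Others bid (4, 15, 7): truth gives 0; bid 15 gives 5 > 0. Violating.
Others bid (4, 4, 4): truth gives 8; no alternative beats it.
Others bid (4, 4, 7): truth gives 8; no alternative beats it.
(Checking all 64 profiles: 12 have a profitable deviation, 52 do not.)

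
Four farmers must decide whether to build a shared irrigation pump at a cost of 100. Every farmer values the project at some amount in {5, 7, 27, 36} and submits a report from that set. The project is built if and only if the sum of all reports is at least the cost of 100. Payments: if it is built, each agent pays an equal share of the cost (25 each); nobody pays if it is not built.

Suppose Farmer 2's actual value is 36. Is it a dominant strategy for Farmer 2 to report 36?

Check each profile of the others' reports and compare truth against every alternative report.
Others report (5, 27, 36): truth gives 11, best alternative gives 0.
Others report (5, 36, 27): truth gives 11, best alternative gives 0.
Others report (7, 27, 36): truth gives 11, best alternative gives 0.
Others report (7, 36, 27): truth gives 11, best alternative gives 0.
Others report (27, 5, 36): truth gives 11, best alternative gives 0.
Others report (27, 7, 36): truth gives 11, best alternative gives 0.
(Remaining 58 profiles checked similarly; truth is weakly best in each.)
In every case the truthful report is at least as good as any alternative, so it is a dominant strategy.

Yes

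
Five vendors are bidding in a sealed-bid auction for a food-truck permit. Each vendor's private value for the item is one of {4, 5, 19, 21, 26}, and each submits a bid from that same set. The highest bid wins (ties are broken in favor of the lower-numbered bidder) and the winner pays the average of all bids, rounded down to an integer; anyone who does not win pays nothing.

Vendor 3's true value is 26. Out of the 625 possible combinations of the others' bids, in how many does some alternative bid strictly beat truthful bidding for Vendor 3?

144

Others bid (4, 4, 4, 4): truth gives 18; bid 5 gives 22 > 18. Violating.
Others bid (4, 4, 4, 5): truth gives 18; bid 5 gives 22 > 18. Violating.
Others bid (4, 4, 4, 19): truth gives 15; bid 19 gives 16 > 15. Violating.
Others bid (4, 4, 4, 21): truth gives 15; bid 21 gives 16 > 15. Violating.
Others bid (4, 4, 4, 26): truth gives 14; no alternative beats it.
Others bid (4, 4, 5, 26): truth gives 13; no alternative beats it.
(Checking all 625 profiles: 144 have a profitable deviation, 481 do not.)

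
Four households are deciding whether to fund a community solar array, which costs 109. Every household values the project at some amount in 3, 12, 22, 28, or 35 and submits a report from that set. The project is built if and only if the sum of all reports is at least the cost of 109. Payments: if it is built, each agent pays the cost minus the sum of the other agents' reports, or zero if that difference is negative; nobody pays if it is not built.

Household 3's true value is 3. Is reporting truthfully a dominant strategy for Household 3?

Check each profile of the others' reports and compare truth against every alternative report.
Others report (28, 35, 35): truth gives 0, best alternative gives -8.
Others report (35, 28, 35): truth gives 0, best alternative gives -8.
Others report (35, 35, 28): truth gives 0, best alternative gives -8.
Others report (35, 35, 35): truth gives 0, best alternative gives -1.
Others report (3, 3, 3): truth gives 0, best alternative gives 0.
Others report (3, 3, 12): truth gives 0, best alternative gives 0.
(Remaining 119 profiles checked similarly; truth is weakly best in each.)
In every case the truthful report is at least as good as any alternative, so it is a dominant strategy.

Yes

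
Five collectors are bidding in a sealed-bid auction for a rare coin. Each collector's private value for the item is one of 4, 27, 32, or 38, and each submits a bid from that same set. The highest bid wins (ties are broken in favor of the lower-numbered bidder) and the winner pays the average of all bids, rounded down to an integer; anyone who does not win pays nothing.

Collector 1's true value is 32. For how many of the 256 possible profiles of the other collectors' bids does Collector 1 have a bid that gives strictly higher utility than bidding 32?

Others bid (4, 4, 4, 4): truth gives 23; bid 4 gives 28 > 23. Violating.
Others bid (4, 4, 4, 27): truth gives 18; bid 27 gives 19 > 18. Violating.
Others bid (4, 4, 4, 38): truth gives 0; bid 38 gives 15 > 0. Violating.
Others bid (4, 4, 27, 4): truth gives 18; bid 27 gives 19 > 18. Violating.
Others bid (4, 4, 4, 32): truth gives 17; no alternative beats it.
Others bid (4, 4, 27, 32): truth gives 13; no alternative beats it.
(Checking all 256 profiles: 130 have a profitable deviation, 126 do not.)

130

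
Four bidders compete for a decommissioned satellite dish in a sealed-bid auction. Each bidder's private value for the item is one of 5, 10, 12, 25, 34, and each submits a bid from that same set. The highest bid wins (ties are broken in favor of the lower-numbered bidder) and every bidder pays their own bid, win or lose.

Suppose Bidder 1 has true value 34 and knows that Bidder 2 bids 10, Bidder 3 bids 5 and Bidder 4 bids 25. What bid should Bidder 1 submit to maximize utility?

25

Bid 5: loses but pays 5, utility -5.
Bid 10: loses but pays 10, utility -10.
Bid 12: loses but pays 12, utility -12.
Bid 25: wins, pays 25, utility 34 - 25 = 9.
Bid 34: wins, pays 34, utility 34 - 34 = 0.
The best choice is 25 with utility 9.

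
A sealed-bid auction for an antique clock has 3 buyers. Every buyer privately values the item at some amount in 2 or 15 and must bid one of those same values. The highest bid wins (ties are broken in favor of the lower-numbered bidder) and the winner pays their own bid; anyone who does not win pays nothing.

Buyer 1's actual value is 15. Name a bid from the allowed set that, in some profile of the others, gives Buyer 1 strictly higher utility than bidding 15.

Suppose Buyer 2 bids 2 and Buyer 3 bids 2.
Bid 15: wins, pays 15, utility 15 - 15 = 0.
Bid 2: wins, pays 2, utility 15 - 2 = 13.
So bidding 2 beats truth here (13 > 0).

2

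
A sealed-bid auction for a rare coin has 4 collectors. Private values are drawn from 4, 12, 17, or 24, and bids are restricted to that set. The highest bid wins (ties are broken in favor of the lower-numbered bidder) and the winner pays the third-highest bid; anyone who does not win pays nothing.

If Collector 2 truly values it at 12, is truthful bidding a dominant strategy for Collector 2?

Consider the case where Collector 1 bids 4, Collector 3 bids 4 and Collector 4 bids 17.
Truthful bid 12: loses, pays 0, utility 0.
Bid 17 instead: wins, pays 4, utility 12 - 4 = 8.
Since 8 > 0, bidding 17 is strictly better here, so truthful bidding is not dominant.

No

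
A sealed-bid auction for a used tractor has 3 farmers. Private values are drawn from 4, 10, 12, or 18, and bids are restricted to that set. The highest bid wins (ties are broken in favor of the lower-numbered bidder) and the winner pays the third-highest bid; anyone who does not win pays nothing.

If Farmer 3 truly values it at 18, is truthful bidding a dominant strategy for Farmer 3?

Yes

Check each profile of the others' bids and compare truth against every alternative bid.
Others bid (4, 12): truth gives 14, best alternative gives 0.
Others bid (12, 4): truth gives 14, best alternative gives 0.
Others bid (10, 12): truth gives 8, best alternative gives 0.
Others bid (12, 10): truth gives 8, best alternative gives 0.
Others bid (12, 12): truth gives 6, best alternative gives 0.
Others bid (4, 4): truth gives 14, best alternative gives 14.
(Remaining 10 profiles checked similarly; truth is weakly best in each.)
In every case the truthful bid is at least as good as any alternative, so it is a dominant strategy.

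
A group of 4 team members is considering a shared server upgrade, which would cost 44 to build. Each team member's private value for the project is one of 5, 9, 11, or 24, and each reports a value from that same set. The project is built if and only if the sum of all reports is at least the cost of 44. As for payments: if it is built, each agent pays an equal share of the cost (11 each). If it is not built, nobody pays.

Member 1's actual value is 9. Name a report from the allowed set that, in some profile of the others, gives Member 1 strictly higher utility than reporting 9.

5

Suppose Member 2 reports 5, Member 3 reports 9 and Member 4 reports 24.
Report 9: project built, pays 11, utility 9 - 11 = -2.
Report 5: project not built, utility 0.
So reporting 5 beats truth here (0 > -2).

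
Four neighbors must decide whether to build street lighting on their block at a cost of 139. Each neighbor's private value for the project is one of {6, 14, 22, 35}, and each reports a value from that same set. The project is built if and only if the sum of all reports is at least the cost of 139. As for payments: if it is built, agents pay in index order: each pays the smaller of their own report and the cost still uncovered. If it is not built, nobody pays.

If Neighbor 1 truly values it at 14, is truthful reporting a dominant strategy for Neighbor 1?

Check each profile of the others' reports and compare truth against every alternative report.
Others report (6, 6, 6): truth gives 0, best alternative gives 0.
Others report (6, 6, 14): truth gives 0, best alternative gives 0.
Others report (6, 6, 22): truth gives 0, best alternative gives 0.
Others report (6, 6, 35): truth gives 0, best alternative gives 0.
Others report (6, 14, 6): truth gives 0, best alternative gives 0.
Others report (6, 14, 14): truth gives 0, best alternative gives 0.
(Remaining 58 profiles checked similarly; truth is weakly best in each.)
In every case the truthful report is at least as good as any alternative, so it is a dominant strategy.

Yes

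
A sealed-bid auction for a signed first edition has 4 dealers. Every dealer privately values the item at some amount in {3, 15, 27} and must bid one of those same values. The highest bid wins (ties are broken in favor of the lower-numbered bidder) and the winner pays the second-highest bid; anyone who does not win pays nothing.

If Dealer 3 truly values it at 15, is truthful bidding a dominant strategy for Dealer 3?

Check each profile of the others' bids and compare truth against every alternative bid.
Others bid (3, 3, 3): truth gives 12, best alternative gives 12.
Others bid (3, 3, 15): truth gives 0, best alternative gives 0.
Others bid (3, 3, 27): truth gives 0, best alternative gives 0.
Others bid (3, 15, 3): truth gives 0, best alternative gives 0.
Others bid (3, 15, 15): truth gives 0, best alternative gives 0.
Others bid (3, 15, 27): truth gives 0, best alternative gives 0.
(Remaining 21 profiles checked similarly; truth is weakly best in each.)
In every case the truthful bid is at least as good as any alternative, so it is a dominant strategy.

Yes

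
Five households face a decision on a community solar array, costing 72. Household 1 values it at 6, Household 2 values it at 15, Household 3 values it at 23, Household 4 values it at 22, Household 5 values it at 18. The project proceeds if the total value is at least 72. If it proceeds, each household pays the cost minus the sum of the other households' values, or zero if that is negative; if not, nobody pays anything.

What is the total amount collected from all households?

Total value 84 ≥ cost 72, so it is built.
Household 1: others sum to 78; max(0, 72 - 78) = 0.
Household 2: others sum to 69; max(0, 72 - 69) = 3.
Household 3: others sum to 61; max(0, 72 - 61) = 11.
Household 4: others sum to 62; max(0, 72 - 62) = 10.
Household 5: others sum to 66; max(0, 72 - 66) = 6.
Total collected = 0 + 3 + 11 + 10 + 6 = 30.

30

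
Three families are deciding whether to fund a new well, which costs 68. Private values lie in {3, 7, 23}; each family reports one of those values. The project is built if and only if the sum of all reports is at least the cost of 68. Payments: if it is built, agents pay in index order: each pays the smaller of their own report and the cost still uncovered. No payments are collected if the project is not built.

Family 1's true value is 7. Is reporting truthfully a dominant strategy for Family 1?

Yes

Check each profile of the others' reports and compare truth against every alternative report.
Others report (3, 3): truth gives 0, best alternative gives 0.
Others report (3, 7): truth gives 0, best alternative gives 0.
Others report (3, 23): truth gives 0, best alternative gives 0.
Others report (7, 3): truth gives 0, best alternative gives 0.
Others report (7, 7): truth gives 0, best alternative gives 0.
Others report (7, 23): truth gives 0, best alternative gives 0.
(Remaining 3 profiles checked similarly; truth is weakly best in each.)
In every case the truthful report is at least as good as any alternative, so it is a dominant strategy.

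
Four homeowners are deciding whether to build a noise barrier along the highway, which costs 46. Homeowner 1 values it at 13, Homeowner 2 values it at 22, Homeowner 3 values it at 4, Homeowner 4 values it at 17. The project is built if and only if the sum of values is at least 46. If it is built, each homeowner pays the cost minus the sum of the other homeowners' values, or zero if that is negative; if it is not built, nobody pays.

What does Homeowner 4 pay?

7

Total value 56 ≥ cost 46, so the project is built.
The other homeowners' values sum to 39.
Cost minus that sum is 46 - 39 = 7.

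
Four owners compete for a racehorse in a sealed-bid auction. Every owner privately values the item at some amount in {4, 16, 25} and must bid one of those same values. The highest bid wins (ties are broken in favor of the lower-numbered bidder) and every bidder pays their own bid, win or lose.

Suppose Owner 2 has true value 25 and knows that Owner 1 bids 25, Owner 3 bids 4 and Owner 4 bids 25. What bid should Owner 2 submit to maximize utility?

4

Bid 4: loses but pays 4, utility -4.
Bid 16: loses but pays 16, utility -16.
Bid 25: loses but pays 25, utility -25.
The best choice is 4 with utility -4.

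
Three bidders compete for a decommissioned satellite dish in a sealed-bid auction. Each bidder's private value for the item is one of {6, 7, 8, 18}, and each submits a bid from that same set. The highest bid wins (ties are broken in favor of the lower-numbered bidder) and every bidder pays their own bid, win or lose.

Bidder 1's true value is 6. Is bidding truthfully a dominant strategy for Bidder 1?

No

Consider the case where Bidder 2 bids 6 and Bidder 3 bids 7.
Truthful bid 6: loses but pays 6, utility -6.
Bid 7 instead: wins, pays 7, utility 6 - 7 = -1.
Since -1 > -6, bidding 7 is strictly better here, so truthful bidding is not dominant.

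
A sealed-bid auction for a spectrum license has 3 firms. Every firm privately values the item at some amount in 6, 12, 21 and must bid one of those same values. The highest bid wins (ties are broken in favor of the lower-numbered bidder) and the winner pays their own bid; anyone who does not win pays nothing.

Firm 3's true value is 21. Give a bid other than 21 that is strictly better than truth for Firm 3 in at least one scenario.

Suppose Firm 1 bids 6 and Firm 2 bids 6.
Bid 21: wins, pays 21, utility 21 - 21 = 0.
Bid 12: wins, pays 12, utility 21 - 12 = 9.
So bidding 12 beats truth here (9 > 0).

12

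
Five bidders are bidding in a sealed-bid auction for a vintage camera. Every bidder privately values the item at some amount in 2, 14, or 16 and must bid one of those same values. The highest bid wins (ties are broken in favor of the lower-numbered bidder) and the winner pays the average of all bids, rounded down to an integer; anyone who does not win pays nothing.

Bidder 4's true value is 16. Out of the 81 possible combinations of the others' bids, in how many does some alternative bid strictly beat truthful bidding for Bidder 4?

1

Others bid (2, 2, 2, 14): truth gives 9; bid 14 gives 10 > 9. Violating.
Others bid (2, 2, 2, 2): truth gives 12; no alternative beats it.
Others bid (2, 2, 2, 16): truth gives 9; no alternative beats it.
(Checking all 81 profiles: 1 has a profitable deviation, 80 do not.)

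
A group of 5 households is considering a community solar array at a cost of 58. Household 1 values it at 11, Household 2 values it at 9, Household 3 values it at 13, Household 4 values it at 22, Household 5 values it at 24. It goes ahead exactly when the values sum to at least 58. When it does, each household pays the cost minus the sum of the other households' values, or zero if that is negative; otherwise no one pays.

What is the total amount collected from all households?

4

Total value 79 ≥ cost 58, so it is built.
Household 1: others sum to 68; max(0, 58 - 68) = 0.
Household 2: others sum to 70; max(0, 58 - 70) = 0.
Household 3: others sum to 66; max(0, 58 - 66) = 0.
Household 4: others sum to 57; max(0, 58 - 57) = 1.
Household 5: others sum to 55; max(0, 58 - 55) = 3.
Total collected = 0 + 0 + 0 + 1 + 3 = 4.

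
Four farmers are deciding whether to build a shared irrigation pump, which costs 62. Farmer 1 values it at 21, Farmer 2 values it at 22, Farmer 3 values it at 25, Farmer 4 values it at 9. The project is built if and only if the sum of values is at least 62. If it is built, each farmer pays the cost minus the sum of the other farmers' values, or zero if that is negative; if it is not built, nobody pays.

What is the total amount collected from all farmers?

Total value 77 ≥ cost 62, so it is built.
Farmer 1: others sum to 56; max(0, 62 - 56) = 6.
Farmer 2: others sum to 55; max(0, 62 - 55) = 7.
Farmer 3: others sum to 52; max(0, 62 - 52) = 10.
Farmer 4: others sum to 68; max(0, 62 - 68) = 0.
Total collected = 6 + 7 + 10 + 0 = 23.

23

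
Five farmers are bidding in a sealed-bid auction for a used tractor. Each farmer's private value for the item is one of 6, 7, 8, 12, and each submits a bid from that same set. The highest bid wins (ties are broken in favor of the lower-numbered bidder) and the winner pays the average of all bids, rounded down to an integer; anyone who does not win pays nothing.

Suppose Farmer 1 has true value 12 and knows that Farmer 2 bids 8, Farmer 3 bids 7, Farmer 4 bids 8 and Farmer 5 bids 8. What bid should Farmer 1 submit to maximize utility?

Bid 6: loses, pays 0, utility 0.
Bid 7: loses, pays 0, utility 0.
Bid 8: wins, pays 7, utility 12 - 7 = 5.
Bid 12: wins, pays 8, utility 12 - 8 = 4.
The best choice is 8 with utility 5.

8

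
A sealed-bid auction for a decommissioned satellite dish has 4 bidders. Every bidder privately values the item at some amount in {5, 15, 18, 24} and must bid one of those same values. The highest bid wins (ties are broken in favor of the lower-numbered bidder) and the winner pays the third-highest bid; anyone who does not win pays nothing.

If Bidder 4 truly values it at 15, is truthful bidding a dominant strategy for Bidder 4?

Consider the case where Bidder 1 bids 5, Bidder 2 bids 5 and Bidder 3 bids 15.
Truthful bid 15: loses, pays 0, utility 0.
Bid 18 instead: wins, pays 5, utility 15 - 5 = 10.
Since 10 > 0, bidding 18 is strictly better here, so truthful bidding is not dominant.

No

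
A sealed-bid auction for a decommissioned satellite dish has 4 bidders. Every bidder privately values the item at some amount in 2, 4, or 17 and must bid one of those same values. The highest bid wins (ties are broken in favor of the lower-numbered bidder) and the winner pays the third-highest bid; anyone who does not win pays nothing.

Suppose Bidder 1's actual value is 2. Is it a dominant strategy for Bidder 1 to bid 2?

Yes

Check each profile of the others' bids and compare truth against every alternative bid.
Others bid (2, 4, 4): truth gives 0, best alternative gives -2.
Others bid (4, 2, 4): truth gives 0, best alternative gives -2.
Others bid (4, 4, 2): truth gives 0, best alternative gives -2.
Others bid (4, 4, 4): truth gives 0, best alternative gives -2.
Others bid (2, 2, 2): truth gives 0, best alternative gives 0.
Others bid (2, 2, 4): truth gives 0, best alternative gives 0.
(Remaining 21 profiles checked similarly; truth is weakly best in each.)
In every case the truthful bid is at least as good as any alternative, so it is a dominant strategy.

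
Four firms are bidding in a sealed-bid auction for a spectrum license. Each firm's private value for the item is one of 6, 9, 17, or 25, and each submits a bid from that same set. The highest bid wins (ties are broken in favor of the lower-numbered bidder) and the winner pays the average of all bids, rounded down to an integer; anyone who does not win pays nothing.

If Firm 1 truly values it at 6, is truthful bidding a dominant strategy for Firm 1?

Check each profile of the others' bids and compare truth against every alternative bid.
Others bid (9, 9, 9): truth gives 0, best alternative gives -3.
Others bid (6, 9, 9): truth gives 0, best alternative gives -2.
Others bid (9, 6, 9): truth gives 0, best alternative gives -2.
Others bid (9, 9, 6): truth gives 0, best alternative gives -2.
Others bid (6, 6, 9): truth gives 0, best alternative gives -1.
Others bid (6, 9, 6): truth gives 0, best alternative gives -1.
(Remaining 58 profiles checked similarly; truth is weakly best in each.)
In every case the truthful bid is at least as good as any alternative, so it is a dominant strategy.

Yes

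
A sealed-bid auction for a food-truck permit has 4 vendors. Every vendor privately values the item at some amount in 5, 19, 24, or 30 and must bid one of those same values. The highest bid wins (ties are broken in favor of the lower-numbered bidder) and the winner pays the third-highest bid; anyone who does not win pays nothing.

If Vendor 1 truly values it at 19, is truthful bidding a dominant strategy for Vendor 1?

Consider the case where Vendor 2 bids 5, Vendor 3 bids 5 and Vendor 4 bids 24.
Truthful bid 19: loses, pays 0, utility 0.
Bid 24 instead: wins, pays 5, utility 19 - 5 = 14.
Since 14 > 0, bidding 24 is strictly better here, so truthful bidding is not dominant.

No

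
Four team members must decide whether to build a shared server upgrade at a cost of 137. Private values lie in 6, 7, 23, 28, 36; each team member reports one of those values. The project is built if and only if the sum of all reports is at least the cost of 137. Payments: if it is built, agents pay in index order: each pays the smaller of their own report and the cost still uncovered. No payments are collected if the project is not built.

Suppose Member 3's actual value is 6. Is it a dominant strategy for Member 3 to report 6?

Check each profile of the others' reports and compare truth against every alternative report.
Others report (6, 6, 6): truth gives 0, best alternative gives 0.
Others report (6, 6, 7): truth gives 0, best alternative gives 0.
Others report (6, 6, 23): truth gives 0, best alternative gives 0.
Others report (6, 6, 28): truth gives 0, best alternative gives 0.
Others report (6, 6, 36): truth gives 0, best alternative gives 0.
Others report (6, 7, 6): truth gives 0, best alternative gives 0.
(Remaining 119 profiles checked similarly; truth is weakly best in each.)
In every case the truthful report is at least as good as any alternative, so it is a dominant strategy.

Yes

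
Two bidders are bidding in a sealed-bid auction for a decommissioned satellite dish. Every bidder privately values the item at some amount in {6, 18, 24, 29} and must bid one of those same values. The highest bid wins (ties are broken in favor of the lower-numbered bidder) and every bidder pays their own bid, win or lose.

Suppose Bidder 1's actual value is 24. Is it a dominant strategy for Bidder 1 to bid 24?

No

Consider the case where Bidder 2 bids 6.
Truthful bid 24: wins, pays 24, utility 24 - 24 = 0.
Bid 6 instead: wins, pays 6, utility 24 - 6 = 18.
Since 18 > 0, bidding 6 is strictly better here, so truthful bidding is not dominant.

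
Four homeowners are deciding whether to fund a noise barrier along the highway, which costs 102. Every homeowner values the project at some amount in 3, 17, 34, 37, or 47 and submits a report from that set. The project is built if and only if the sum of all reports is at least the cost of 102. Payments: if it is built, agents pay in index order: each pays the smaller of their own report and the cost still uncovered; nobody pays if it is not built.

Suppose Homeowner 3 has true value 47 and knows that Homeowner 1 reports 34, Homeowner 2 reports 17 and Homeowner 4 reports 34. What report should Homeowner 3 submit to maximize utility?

17

Report 3: project not built, utility 0.
Report 17: project built, pays 17, utility 47 - 17 = 30.
Report 34: project built, pays 34, utility 47 - 34 = 13.
Report 37: project built, pays 37, utility 47 - 37 = 10.
Report 47: project built, pays 47, utility 47 - 47 = 0.
The best choice is 17 with utility 30.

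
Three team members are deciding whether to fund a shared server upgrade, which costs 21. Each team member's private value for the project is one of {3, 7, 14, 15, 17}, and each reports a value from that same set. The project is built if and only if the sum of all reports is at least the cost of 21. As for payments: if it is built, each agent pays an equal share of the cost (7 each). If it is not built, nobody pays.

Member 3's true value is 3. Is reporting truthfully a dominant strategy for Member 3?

Check each profile of the others' reports and compare truth against every alternative report.
Others report (3, 14): truth gives 0, best alternative gives -4.
Others report (7, 7): truth gives 0, best alternative gives -4.
Others report (14, 3): truth gives 0, best alternative gives -4.
Others report (3, 15): truth gives -4, best alternative gives -4.
Others report (3, 17): truth gives -4, best alternative gives -4.
Others report (7, 14): truth gives -4, best alternative gives -4.
(Remaining 19 profiles checked similarly; truth is weakly best in each.)
In every case the truthful report is at least as good as any alternative, so it is a dominant strategy.

Yes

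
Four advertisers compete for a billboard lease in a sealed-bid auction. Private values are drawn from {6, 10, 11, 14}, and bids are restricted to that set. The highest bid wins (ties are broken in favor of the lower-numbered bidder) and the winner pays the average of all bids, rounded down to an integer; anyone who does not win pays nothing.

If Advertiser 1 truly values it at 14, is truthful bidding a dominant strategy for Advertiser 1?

No

Consider the case where Advertiser 2 bids 6, Advertiser 3 bids 6 and Advertiser 4 bids 6.
Truthful bid 14: wins, pays 8, utility 14 - 8 = 6.
Bid 6 instead: wins, pays 6, utility 14 - 6 = 8.
Since 8 > 6, bidding 6 is strictly better here, so truthful bidding is not dominant.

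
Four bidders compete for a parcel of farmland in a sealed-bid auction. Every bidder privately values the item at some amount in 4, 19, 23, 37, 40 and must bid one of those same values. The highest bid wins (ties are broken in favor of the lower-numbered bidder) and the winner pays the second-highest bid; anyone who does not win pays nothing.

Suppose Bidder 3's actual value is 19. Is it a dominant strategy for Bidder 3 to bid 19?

Yes

Check each profile of the others' bids and compare truth against every alternative bid.
Others bid (4, 4, 4): truth gives 15, best alternative gives 15.
Others bid (4, 4, 19): truth gives 0, best alternative gives 0.
Others bid (4, 4, 23): truth gives 0, best alternative gives 0.
Others bid (4, 4, 37): truth gives 0, best alternative gives 0.
Others bid (4, 4, 40): truth gives 0, best alternative gives 0.
Others bid (4, 19, 4): truth gives 0, best alternative gives 0.
(Remaining 119 profiles checked similarly; truth is weakly best in each.)
In every case the truthful bid is at least as good as any alternative, so it is a dominant strategy.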